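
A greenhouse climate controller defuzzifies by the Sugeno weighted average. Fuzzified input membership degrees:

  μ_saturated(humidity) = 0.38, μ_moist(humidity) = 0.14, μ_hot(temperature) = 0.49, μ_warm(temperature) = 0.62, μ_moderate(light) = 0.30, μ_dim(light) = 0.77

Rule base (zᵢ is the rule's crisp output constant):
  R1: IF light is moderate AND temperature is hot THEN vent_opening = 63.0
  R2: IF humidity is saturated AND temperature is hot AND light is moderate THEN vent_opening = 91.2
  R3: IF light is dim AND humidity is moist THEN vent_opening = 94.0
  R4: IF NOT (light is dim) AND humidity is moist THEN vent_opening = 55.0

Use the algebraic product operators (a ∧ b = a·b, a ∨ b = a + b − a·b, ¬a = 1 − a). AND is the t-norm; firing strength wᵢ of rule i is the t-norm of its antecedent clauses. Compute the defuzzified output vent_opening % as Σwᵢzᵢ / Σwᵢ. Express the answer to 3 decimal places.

R1 (z=63.0): moderate=0.30, hot=0.49; AND[a·b] → w = 0.1470
R2 (z=91.2): saturated=0.38, hot=0.49, moderate=0.30; AND[a·b] → w = 0.0559
R3 (z=94.0): dim=0.77, moist=0.14; AND[a·b] → w = 0.1078
R4 (z=55.0): ¬dim=1−0.77=0.23, moist=0.14; AND[a·b] → w = 0.0322
Weighted average = (0.1470·63.0 + 0.0559·91.2 + 0.1078·94.0 + 0.0322·55.0) / (0.1470 + 0.0559 + 0.1078 + 0.0322)
  = 26.2596 / 0.3429 = 76.590

76.590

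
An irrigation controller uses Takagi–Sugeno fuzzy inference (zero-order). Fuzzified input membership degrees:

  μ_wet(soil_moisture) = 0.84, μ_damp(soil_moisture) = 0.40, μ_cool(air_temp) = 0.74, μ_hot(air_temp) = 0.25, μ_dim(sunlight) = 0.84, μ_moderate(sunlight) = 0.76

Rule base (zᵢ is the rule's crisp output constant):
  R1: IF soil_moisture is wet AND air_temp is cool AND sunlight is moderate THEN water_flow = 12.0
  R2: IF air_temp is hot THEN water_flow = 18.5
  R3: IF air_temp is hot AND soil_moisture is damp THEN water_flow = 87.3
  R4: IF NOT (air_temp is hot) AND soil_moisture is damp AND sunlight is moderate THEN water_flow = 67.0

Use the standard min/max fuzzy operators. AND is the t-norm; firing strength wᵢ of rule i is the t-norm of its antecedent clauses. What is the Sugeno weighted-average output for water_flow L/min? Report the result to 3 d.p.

37.884

R1 (z=12.0): wet=0.84, cool=0.74, moderate=0.76; AND[min(a, b)] → w = 0.74
R2 (z=18.5): hot=0.25 → w = 0.25
R3 (z=87.3): hot=0.25, damp=0.40; AND[min(a, b)] → w = 0.25
R4 (z=67.0): ¬hot=1−0.25=0.75, damp=0.40, moderate=0.76; AND[min(a, b)] → w = 0.40
Weighted average = (0.74·12.0 + 0.25·18.5 + 0.25·87.3 + 0.40·67.0) / (0.74 + 0.25 + 0.25 + 0.40)
  = 62.1300 / 1.6400 = 37.884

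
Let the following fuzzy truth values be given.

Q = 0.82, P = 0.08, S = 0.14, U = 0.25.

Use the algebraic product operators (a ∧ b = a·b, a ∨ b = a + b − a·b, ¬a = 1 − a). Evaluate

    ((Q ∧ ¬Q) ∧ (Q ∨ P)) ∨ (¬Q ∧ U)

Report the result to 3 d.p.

0.163

¬Q = 1 − 0.8200 = 0.1800
Q ∧ ¬Q = a·b on (0.8200, 0.1800) = 0.1476
Q ∨ P = a + b − a·b on (0.8200, 0.0800) = 0.8344
(Q ∧ ¬Q) ∧ (Q ∨ P) = a·b on (0.1476, 0.8344) = 0.1232
¬Q = 1 − 0.8200 = 0.1800
¬Q ∧ U = a·b on (0.1800, 0.2500) = 0.0450
((Q ∧ ¬Q) ∧ (Q ∨ P)) ∨ (¬Q ∧ U) = a + b − a·b on (0.1232, 0.0450) = 0.1626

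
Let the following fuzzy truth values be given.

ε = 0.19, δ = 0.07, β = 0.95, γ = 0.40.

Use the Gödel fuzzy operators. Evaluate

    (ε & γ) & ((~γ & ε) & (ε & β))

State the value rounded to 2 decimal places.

0.19

ε & γ = min(a, b) on (0.19, 0.40) = 0.19
~γ = 1 − 0.40 = 0.60
~γ & ε = min(a, b) on (0.60, 0.19) = 0.19
ε & β = min(a, b) on (0.19, 0.95) = 0.19
(~γ & ε) & (ε & β) = min(a, b) on (0.19, 0.19) = 0.19
(ε & γ) & ((~γ & ε) & (ε & β)) = min(a, b) on (0.19, 0.19) = 0.19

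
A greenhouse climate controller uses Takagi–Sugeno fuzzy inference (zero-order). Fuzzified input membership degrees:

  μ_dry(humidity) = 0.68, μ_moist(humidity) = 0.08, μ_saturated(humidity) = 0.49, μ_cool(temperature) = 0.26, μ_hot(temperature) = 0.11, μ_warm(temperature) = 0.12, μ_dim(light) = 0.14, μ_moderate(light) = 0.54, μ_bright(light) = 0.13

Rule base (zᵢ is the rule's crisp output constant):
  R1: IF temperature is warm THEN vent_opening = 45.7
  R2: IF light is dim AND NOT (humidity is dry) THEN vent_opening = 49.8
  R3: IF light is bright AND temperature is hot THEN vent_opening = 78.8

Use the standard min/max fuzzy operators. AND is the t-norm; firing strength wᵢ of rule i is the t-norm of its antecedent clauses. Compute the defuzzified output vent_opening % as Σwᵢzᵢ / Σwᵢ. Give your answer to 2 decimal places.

57.09

R1 (z=45.7): warm=0.12 → w = 0.12
R2 (z=49.8): dim=0.14, ¬dry=1−0.68=0.32; AND[min(a, b)] → w = 0.14
R3 (z=78.8): bright=0.13, hot=0.11; AND[min(a, b)] → w = 0.11
Weighted average = (0.12·45.7 + 0.14·49.8 + 0.11·78.8) / (0.12 + 0.14 + 0.11)
  = 21.1240 / 0.3700 = 57.09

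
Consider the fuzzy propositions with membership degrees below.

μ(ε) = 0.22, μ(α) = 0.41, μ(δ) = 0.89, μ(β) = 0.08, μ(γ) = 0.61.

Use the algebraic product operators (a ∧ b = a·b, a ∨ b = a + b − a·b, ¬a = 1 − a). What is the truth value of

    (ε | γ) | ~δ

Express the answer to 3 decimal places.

ε | γ = a + b − a·b on (0.2200, 0.6100) = 0.6958
~δ = 1 − 0.8900 = 0.1100
(ε | γ) | ~δ = a + b − a·b on (0.6958, 0.1100) = 0.7293

0.729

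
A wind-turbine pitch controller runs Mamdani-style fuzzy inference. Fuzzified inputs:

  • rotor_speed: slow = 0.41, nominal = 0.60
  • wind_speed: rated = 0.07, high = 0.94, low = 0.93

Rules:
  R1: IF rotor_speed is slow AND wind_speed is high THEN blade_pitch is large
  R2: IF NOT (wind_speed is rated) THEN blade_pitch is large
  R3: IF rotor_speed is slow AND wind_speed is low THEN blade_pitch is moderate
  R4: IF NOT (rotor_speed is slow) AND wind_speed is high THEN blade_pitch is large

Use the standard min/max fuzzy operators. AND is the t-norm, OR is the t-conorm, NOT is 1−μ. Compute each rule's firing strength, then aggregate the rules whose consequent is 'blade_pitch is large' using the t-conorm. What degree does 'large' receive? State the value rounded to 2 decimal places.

0.93

R1: slow=0.41, high=0.94; AND[min(a, b)] → w = 0.41
R2: ¬rated=1−0.07=0.93 → w = 0.93
R3: slow=0.41, low=0.93; AND[min(a, b)] → w = 0.41
R4: ¬slow=1−0.41=0.59, high=0.94; AND[min(a, b)] → w = 0.59
Rules with consequent 'large': {R1, R2, R4} → strengths 0.41, 0.93, 0.59
Aggregate via t-conorm [max(a, b)]: 0.93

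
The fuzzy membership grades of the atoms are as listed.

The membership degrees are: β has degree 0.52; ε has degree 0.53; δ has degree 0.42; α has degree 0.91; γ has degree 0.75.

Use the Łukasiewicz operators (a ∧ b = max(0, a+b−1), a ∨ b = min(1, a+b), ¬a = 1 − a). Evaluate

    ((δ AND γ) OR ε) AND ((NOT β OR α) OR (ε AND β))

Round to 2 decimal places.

δ AND γ = max(0, a+b−1) on (0.42, 0.75) = 0.17
(δ AND γ) OR ε = min(1, a+b) on (0.17, 0.53) = 0.70
NOT β = 1 − 0.52 = 0.48
NOT β OR α = min(1, a+b) on (0.48, 0.91) = 1.00
ε AND β = max(0, a+b−1) on (0.53, 0.52) = 0.05
(NOT β OR α) OR (ε AND β) = min(1, a+b) on (1.00, 0.05) = 1.00
((δ AND γ) OR ε) AND ((NOT β OR α) OR (ε AND β)) = max(0, a+b−1) on (0.70, 1.00) = 0.70

0.70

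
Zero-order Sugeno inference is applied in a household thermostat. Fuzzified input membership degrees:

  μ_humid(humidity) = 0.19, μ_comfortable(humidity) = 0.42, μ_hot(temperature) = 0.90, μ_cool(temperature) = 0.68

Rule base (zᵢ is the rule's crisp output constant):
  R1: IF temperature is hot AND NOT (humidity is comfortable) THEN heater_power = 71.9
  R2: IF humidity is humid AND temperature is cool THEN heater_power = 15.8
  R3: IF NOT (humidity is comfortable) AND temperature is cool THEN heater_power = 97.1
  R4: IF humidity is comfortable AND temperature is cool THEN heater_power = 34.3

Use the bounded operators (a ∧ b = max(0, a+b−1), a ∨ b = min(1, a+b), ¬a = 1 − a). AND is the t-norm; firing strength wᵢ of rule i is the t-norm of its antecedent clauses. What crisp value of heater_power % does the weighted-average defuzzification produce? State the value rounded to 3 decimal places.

R1 (z=71.9): hot=0.90, ¬comfortable=1−0.42=0.58; AND[max(0, a+b−1)] → w = 0.48
R2 (z=15.8): humid=0.19, cool=0.68; AND[max(0, a+b−1)] → w = 0.00
R3 (z=97.1): ¬comfortable=1−0.42=0.58, cool=0.68; AND[max(0, a+b−1)] → w = 0.26
R4 (z=34.3): comfortable=0.42, cool=0.68; AND[max(0, a+b−1)] → w = 0.10
Weighted average = (0.48·71.9 + 0.00·15.8 + 0.26·97.1 + 0.10·34.3) / (0.48 + 0.00 + 0.26 + 0.10)
  = 63.1880 / 0.8400 = 75.224

75.224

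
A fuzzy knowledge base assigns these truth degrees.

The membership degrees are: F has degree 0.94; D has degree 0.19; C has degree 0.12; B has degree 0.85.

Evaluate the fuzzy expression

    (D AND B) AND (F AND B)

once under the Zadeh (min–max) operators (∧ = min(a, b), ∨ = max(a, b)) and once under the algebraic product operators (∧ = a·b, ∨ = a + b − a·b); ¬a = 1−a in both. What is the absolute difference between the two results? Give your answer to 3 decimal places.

0.061

Under Zadeh (min–max):
  D AND B = min(a, b) on (0.19, 0.85) = 0.19
  F AND B = min(a, b) on (0.94, 0.85) = 0.85
  (D AND B) AND (F AND B) = min(a, b) on (0.19, 0.85) = 0.19
  → value = 0.1900
Under algebraic product:
  D AND B = a·b on (0.1900, 0.8500) = 0.1615
  F AND B = a·b on (0.9400, 0.8500) = 0.7990
  (D AND B) AND (F AND B) = a·b on (0.1615, 0.7990) = 0.1290
  → value = 0.1290
|0.1900 − 0.1290| = 0.061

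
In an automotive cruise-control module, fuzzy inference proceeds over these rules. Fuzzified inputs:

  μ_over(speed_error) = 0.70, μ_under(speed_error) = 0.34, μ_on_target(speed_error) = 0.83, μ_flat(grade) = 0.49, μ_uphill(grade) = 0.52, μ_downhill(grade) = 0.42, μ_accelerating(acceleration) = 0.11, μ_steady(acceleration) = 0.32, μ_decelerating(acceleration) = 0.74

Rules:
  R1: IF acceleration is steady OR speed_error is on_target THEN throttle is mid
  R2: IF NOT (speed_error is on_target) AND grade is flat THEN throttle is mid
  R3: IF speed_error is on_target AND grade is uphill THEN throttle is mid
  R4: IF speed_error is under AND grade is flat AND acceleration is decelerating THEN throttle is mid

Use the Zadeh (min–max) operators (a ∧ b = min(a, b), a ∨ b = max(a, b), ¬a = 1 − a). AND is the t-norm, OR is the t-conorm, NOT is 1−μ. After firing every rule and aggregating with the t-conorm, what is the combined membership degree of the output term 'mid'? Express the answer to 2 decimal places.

R1: steady=0.32, on_target=0.83; OR[max(a, b)] → w = 0.83
R2: ¬on_target=1−0.83=0.17, flat=0.49; AND[min(a, b)] → w = 0.17
R3: on_target=0.83, uphill=0.52; AND[min(a, b)] → w = 0.52
R4: under=0.34, flat=0.49, decelerating=0.74; AND[min(a, b)] → w = 0.34
Rules with consequent 'mid': {R1, R2, R3, R4} → strengths 0.83, 0.17, 0.52, 0.34
Aggregate via t-conorm [max(a, b)]: 0.83

0.83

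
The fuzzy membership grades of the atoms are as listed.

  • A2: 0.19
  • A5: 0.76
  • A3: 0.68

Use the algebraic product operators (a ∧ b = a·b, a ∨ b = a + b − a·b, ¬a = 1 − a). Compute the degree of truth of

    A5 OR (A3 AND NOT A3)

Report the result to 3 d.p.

0.812

NOT A3 = 1 − 0.6800 = 0.3200
A3 AND NOT A3 = a·b on (0.6800, 0.3200) = 0.2176
A5 OR (A3 AND NOT A3) = a + b − a·b on (0.7600, 0.2176) = 0.8122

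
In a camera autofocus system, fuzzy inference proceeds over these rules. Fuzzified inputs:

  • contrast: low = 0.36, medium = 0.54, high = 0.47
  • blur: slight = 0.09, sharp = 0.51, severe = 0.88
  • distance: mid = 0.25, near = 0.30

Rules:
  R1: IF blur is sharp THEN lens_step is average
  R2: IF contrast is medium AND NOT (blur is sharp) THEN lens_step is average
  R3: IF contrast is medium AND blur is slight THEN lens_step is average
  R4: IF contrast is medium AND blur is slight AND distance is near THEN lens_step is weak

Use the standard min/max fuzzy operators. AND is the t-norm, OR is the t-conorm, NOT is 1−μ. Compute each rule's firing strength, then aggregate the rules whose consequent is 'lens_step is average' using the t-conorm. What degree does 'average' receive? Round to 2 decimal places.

0.51

R1: sharp=0.51 → w = 0.51
R2: medium=0.54, ¬sharp=1−0.51=0.49; AND[min(a, b)] → w = 0.49
R3: medium=0.54, slight=0.09; AND[min(a, b)] → w = 0.09
R4: medium=0.54, slight=0.09, near=0.30; AND[min(a, b)] → w = 0.09
Rules with consequent 'average': {R1, R2, R3} → strengths 0.51, 0.49, 0.09
Aggregate via t-conorm [max(a, b)]: 0.51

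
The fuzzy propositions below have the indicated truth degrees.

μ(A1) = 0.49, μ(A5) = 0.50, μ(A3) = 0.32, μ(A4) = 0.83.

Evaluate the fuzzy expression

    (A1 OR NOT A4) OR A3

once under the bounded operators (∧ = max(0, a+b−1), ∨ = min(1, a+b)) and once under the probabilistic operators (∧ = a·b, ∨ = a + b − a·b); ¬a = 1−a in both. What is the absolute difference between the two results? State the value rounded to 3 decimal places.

Under bounded:
  NOT A4 = 1 − 0.83 = 0.17
  A1 OR NOT A4 = min(1, a+b) on (0.49, 0.17) = 0.66
  (A1 OR NOT A4) OR A3 = min(1, a+b) on (0.66, 0.32) = 0.98
  → value = 0.9800
Under probabilistic:
  NOT A4 = 1 − 0.8300 = 0.1700
  A1 OR NOT A4 = a + b − a·b on (0.4900, 0.1700) = 0.5767
  (A1 OR NOT A4) OR A3 = a + b − a·b on (0.5767, 0.3200) = 0.7122
  → value = 0.7122
|0.9800 − 0.7122| = 0.268

0.268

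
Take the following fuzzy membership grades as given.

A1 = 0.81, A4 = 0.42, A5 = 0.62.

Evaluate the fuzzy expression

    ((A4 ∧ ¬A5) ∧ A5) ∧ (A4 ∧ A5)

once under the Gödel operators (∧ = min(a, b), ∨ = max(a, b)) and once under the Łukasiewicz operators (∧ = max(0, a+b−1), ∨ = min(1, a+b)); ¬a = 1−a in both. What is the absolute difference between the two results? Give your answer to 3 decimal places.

Under Gödel:
  ¬A5 = 1 − 0.62 = 0.38
  A4 ∧ ¬A5 = min(a, b) on (0.42, 0.38) = 0.38
  (A4 ∧ ¬A5) ∧ A5 = min(a, b) on (0.38, 0.62) = 0.38
  A4 ∧ A5 = min(a, b) on (0.42, 0.62) = 0.42
  ((A4 ∧ ¬A5) ∧ A5) ∧ (A4 ∧ A5) = min(a, b) on (0.38, 0.42) = 0.38
  → value = 0.3800
Under Łukasiewicz:
  ¬A5 = 1 − 0.62 = 0.38
  A4 ∧ ¬A5 = max(0, a+b−1) on (0.42, 0.38) = 0.00
  (A4 ∧ ¬A5) ∧ A5 = max(0, a+b−1) on (0.00, 0.62) = 0.00
  A4 ∧ A5 = max(0, a+b−1) on (0.42, 0.62) = 0.04
  ((A4 ∧ ¬A5) ∧ A5) ∧ (A4 ∧ A5) = max(0, a+b−1) on (0.00, 0.04) = 0.00
  → value = 0.0000
|0.3800 − 0.0000| = 0.380

0.380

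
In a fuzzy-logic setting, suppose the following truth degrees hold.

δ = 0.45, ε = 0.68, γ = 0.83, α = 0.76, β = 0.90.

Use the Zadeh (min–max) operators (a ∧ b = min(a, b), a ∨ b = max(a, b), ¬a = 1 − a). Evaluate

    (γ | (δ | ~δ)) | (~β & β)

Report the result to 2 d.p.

0.83

~δ = 1 − 0.45 = 0.55
δ | ~δ = max(a, b) on (0.45, 0.55) = 0.55
γ | (δ | ~δ) = max(a, b) on (0.83, 0.55) = 0.83
~β = 1 − 0.90 = 0.10
~β & β = min(a, b) on (0.10, 0.90) = 0.10
(γ | (δ | ~δ)) | (~β & β) = max(a, b) on (0.83, 0.10) = 0.83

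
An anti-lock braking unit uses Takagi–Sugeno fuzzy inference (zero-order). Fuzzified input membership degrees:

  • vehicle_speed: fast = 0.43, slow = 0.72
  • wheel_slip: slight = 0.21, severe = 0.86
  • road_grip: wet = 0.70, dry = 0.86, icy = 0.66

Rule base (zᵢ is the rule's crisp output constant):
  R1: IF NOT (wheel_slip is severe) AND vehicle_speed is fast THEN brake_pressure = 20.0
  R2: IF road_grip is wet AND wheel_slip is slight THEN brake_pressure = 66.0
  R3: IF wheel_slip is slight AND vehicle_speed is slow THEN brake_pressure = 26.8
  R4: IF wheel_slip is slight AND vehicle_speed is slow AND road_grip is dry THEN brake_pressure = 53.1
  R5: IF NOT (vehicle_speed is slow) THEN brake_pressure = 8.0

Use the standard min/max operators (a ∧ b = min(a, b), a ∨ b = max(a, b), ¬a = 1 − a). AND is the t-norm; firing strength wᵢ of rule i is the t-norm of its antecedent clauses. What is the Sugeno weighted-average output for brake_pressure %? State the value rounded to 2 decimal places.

R1 (z=20.0): ¬severe=1−0.86=0.14, fast=0.43; AND[min(a, b)] → w = 0.14
R2 (z=66.0): wet=0.70, slight=0.21; AND[min(a, b)] → w = 0.21
R3 (z=26.8): slight=0.21, slow=0.72; AND[min(a, b)] → w = 0.21
R4 (z=53.1): slight=0.21, slow=0.72, dry=0.86; AND[min(a, b)] → w = 0.21
R5 (z=8.0): ¬slow=1−0.72=0.28 → w = 0.28
Weighted average = (0.14·20.0 + 0.21·66.0 + 0.21·26.8 + 0.21·53.1 + 0.28·8.0) / (0.14 + 0.21 + 0.21 + 0.21 + 0.28)
  = 35.6790 / 1.0500 = 33.98

33.98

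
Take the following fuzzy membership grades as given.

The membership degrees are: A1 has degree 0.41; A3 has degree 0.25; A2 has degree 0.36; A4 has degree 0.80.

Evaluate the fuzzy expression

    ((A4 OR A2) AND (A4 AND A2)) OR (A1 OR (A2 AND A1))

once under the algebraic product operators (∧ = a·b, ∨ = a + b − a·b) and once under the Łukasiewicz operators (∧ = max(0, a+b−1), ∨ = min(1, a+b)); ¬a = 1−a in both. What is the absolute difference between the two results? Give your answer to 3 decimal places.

0.053

Under algebraic product:
  A4 OR A2 = a + b − a·b on (0.8000, 0.3600) = 0.8720
  A4 AND A2 = a·b on (0.8000, 0.3600) = 0.2880
  (A4 OR A2) AND (A4 AND A2) = a·b on (0.8720, 0.2880) = 0.2511
  A2 AND A1 = a·b on (0.3600, 0.4100) = 0.1476
  A1 OR (A2 AND A1) = a + b − a·b on (0.4100, 0.1476) = 0.4971
  ((A4 OR A2) AND (A4 AND A2)) OR (A1 OR (A2 AND A1)) = a + b − a·b on (0.2511, 0.4971) = 0.6234
  → value = 0.6234
Under Łukasiewicz:
  A4 OR A2 = min(1, a+b) on (0.80, 0.36) = 1.00
  A4 AND A2 = max(0, a+b−1) on (0.80, 0.36) = 0.16
  (A4 OR A2) AND (A4 AND A2) = max(0, a+b−1) on (1.00, 0.16) = 0.16
  A2 AND A1 = max(0, a+b−1) on (0.36, 0.41) = 0.00
  A1 OR (A2 AND A1) = min(1, a+b) on (0.41, 0.00) = 0.41
  ((A4 OR A2) AND (A4 AND A2)) OR (A1 OR (A2 AND A1)) = min(1, a+b) on (0.16, 0.41) = 0.57
  → value = 0.5700
|0.6234 − 0.5700| = 0.053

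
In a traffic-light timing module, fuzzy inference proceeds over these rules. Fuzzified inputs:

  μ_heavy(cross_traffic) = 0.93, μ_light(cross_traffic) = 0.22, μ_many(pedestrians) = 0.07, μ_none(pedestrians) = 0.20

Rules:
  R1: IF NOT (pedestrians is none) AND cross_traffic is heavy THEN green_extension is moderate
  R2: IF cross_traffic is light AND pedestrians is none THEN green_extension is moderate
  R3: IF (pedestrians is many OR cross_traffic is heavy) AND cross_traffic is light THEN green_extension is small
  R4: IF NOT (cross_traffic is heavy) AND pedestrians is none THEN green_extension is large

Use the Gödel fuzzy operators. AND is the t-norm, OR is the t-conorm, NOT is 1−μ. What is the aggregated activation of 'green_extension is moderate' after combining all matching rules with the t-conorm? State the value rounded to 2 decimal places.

0.80

R1: ¬none=1−0.20=0.80, heavy=0.93; AND[min(a, b)] → w = 0.80
R2: light=0.22, none=0.20; AND[min(a, b)] → w = 0.20
R3: (many=0.07 OR heavy=0.93) = 0.93; AND[min(a, b)] with light=0.22 → w = 0.22
R4: ¬heavy=1−0.93=0.07, none=0.20; AND[min(a, b)] → w = 0.07
Rules with consequent 'moderate': {R1, R2} → strengths 0.80, 0.20
Aggregate via t-conorm [max(a, b)]: 0.80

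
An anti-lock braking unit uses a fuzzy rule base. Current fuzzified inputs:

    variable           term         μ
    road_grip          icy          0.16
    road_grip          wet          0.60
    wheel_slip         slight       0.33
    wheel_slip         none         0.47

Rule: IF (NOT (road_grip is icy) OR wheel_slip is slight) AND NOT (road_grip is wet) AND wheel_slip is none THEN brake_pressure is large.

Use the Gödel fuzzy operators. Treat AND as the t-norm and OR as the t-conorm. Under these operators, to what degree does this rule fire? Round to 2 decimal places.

firing strength: (¬icy=1−0.16=0.84 OR slight=0.33) = 0.84; AND[min(a, b)] with ¬wet=1−0.60=0.40, none=0.47 → w = 0.40

0.40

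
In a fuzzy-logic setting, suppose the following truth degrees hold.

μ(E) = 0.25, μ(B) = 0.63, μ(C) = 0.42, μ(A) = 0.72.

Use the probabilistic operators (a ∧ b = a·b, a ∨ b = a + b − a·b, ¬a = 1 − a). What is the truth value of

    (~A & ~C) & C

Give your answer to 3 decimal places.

~A = 1 − 0.7200 = 0.2800
~C = 1 − 0.4200 = 0.5800
~A & ~C = a·b on (0.2800, 0.5800) = 0.1624
(~A & ~C) & C = a·b on (0.1624, 0.4200) = 0.0682

0.068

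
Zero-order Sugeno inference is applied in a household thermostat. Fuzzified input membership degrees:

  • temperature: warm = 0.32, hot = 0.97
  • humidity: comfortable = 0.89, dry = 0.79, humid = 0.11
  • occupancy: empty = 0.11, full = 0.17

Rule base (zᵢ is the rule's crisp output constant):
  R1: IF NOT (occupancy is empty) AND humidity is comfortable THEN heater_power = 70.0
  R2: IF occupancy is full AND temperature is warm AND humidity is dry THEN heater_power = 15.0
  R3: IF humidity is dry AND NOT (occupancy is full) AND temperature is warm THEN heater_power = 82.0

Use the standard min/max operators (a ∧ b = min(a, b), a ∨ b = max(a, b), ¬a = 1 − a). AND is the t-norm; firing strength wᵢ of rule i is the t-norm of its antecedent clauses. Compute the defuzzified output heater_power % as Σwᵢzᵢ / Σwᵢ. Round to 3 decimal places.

R1 (z=70.0): ¬empty=1−0.11=0.89, comfortable=0.89; AND[min(a, b)] → w = 0.89
R2 (z=15.0): full=0.17, warm=0.32, dry=0.79; AND[min(a, b)] → w = 0.17
R3 (z=82.0): dry=0.79, ¬full=1−0.17=0.83, warm=0.32; AND[min(a, b)] → w = 0.32
Weighted average = (0.89·70.0 + 0.17·15.0 + 0.32·82.0) / (0.89 + 0.17 + 0.32)
  = 91.0900 / 1.3800 = 66.007

66.007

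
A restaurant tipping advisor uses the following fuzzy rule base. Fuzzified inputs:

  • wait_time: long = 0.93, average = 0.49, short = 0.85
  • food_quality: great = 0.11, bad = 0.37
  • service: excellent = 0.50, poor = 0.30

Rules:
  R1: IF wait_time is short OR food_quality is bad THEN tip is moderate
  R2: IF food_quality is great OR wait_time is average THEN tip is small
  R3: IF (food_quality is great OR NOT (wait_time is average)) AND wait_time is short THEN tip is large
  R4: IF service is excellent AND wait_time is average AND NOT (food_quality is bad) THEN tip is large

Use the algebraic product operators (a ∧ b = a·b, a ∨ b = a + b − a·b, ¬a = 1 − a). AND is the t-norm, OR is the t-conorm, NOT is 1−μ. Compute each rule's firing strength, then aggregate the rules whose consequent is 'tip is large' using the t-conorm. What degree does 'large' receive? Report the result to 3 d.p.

0.560

R1: short=0.85, bad=0.37; OR[a + b − a·b] → w = 0.9055
R2: great=0.11, average=0.49; OR[a + b − a·b] → w = 0.5461
R3: (great=0.11 OR ¬average=1−0.49=0.51) = 0.5639; AND[a·b] with short=0.85 → w = 0.4793
R4: excellent=0.50, average=0.49, ¬bad=1−0.37=0.63; AND[a·b] → w = 0.1543
Rules with consequent 'large': {R3, R4} → strengths 0.4793, 0.1543
Aggregate via t-conorm [a + b − a·b]: 0.5597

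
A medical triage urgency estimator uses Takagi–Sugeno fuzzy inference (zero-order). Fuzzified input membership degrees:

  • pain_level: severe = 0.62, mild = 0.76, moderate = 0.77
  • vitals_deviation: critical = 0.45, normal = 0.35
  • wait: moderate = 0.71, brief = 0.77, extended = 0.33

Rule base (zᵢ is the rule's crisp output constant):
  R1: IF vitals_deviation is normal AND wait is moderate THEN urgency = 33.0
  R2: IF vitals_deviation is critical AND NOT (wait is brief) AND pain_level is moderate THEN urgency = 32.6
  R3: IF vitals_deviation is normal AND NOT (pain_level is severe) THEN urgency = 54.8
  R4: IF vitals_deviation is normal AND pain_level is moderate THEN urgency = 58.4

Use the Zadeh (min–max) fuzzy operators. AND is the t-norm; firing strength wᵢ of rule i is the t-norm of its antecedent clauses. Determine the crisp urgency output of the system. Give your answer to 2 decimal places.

R1 (z=33.0): normal=0.35, moderate=0.71; AND[min(a, b)] → w = 0.35
R2 (z=32.6): critical=0.45, ¬brief=1−0.77=0.23, moderate=0.77; AND[min(a, b)] → w = 0.23
R3 (z=54.8): normal=0.35, ¬severe=1−0.62=0.38; AND[min(a, b)] → w = 0.35
R4 (z=58.4): normal=0.35, moderate=0.77; AND[min(a, b)] → w = 0.35
Weighted average = (0.35·33.0 + 0.23·32.6 + 0.35·54.8 + 0.35·58.4) / (0.35 + 0.23 + 0.35 + 0.35)
  = 58.6680 / 1.2800 = 45.83

45.83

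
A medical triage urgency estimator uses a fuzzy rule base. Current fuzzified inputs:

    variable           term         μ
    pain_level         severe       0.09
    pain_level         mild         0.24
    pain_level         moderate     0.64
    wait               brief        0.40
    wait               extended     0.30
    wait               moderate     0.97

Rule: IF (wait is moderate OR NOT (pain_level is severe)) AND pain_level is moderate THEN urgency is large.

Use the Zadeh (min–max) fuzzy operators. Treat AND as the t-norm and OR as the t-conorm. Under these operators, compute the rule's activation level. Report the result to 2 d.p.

0.64

firing strength: (moderate=0.97 OR ¬severe=1−0.09=0.91) = 0.97; AND[min(a, b)] with moderate=0.64 → w = 0.64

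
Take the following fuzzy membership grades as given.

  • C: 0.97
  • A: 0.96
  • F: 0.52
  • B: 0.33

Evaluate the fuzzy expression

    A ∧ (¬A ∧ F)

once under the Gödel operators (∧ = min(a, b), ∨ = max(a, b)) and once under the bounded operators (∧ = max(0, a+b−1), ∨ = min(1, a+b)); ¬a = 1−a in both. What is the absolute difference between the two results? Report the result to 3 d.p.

Under Gödel:
  ¬A = 1 − 0.96 = 0.04
  ¬A ∧ F = min(a, b) on (0.04, 0.52) = 0.04
  A ∧ (¬A ∧ F) = min(a, b) on (0.96, 0.04) = 0.04
  → value = 0.0400
Under bounded:
  ¬A = 1 − 0.96 = 0.04
  ¬A ∧ F = max(0, a+b−1) on (0.04, 0.52) = 0.00
  A ∧ (¬A ∧ F) = max(0, a+b−1) on (0.96, 0.00) = 0.00
  → value = 0.0000
|0.0400 − 0.0000| = 0.040

0.040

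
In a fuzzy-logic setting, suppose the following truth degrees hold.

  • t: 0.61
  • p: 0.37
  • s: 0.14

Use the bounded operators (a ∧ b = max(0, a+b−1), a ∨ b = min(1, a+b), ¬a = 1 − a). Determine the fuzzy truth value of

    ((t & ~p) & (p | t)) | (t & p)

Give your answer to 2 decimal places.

0.22

~p = 1 − 0.37 = 0.63
t & ~p = max(0, a+b−1) on (0.61, 0.63) = 0.24
p | t = min(1, a+b) on (0.37, 0.61) = 0.98
(t & ~p) & (p | t) = max(0, a+b−1) on (0.24, 0.98) = 0.22
t & p = max(0, a+b−1) on (0.61, 0.37) = 0.00
((t & ~p) & (p | t)) | (t & p) = min(1, a+b) on (0.22, 0.00) = 0.22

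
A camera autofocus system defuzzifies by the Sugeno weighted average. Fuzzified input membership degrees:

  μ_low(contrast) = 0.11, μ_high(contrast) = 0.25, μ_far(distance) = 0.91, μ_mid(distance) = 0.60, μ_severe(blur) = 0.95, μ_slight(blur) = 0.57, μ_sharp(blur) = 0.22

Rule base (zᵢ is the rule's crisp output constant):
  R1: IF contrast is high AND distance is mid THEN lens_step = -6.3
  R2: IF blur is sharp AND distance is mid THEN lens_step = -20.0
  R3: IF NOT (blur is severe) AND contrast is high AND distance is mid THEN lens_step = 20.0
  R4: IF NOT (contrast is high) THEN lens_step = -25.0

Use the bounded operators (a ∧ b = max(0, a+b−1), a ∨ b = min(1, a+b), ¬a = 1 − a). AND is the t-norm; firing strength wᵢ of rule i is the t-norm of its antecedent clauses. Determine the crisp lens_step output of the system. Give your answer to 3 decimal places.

R1 (z=-6.3): high=0.25, mid=0.60; AND[max(0, a+b−1)] → w = 0.00
R2 (z=-20.0): sharp=0.22, mid=0.60; AND[max(0, a+b−1)] → w = 0.00
R3 (z=20.0): ¬severe=1−0.95=0.05, high=0.25, mid=0.60; AND[max(0, a+b−1)] → w = 0.00
R4 (z=-25.0): ¬high=1−0.25=0.75 → w = 0.75
Weighted average = (0.00·-6.3 + 0.00·-20.0 + 0.00·20.0 + 0.75·-25.0) / (0.00 + 0.00 + 0.00 + 0.75)
  = -18.7500 / 0.7500 = -25.000

-25.000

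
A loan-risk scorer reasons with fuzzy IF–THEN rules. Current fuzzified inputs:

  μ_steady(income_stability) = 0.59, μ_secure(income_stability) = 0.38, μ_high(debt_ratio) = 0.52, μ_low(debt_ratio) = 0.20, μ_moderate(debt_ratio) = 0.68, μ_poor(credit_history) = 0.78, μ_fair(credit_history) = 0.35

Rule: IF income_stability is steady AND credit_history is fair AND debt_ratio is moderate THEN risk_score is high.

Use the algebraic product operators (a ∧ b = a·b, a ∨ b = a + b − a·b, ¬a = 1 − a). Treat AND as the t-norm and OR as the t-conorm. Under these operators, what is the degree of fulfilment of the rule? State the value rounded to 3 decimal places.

0.140

firing strength: steady=0.59, fair=0.35, moderate=0.68; AND[a·b] → w = 0.1404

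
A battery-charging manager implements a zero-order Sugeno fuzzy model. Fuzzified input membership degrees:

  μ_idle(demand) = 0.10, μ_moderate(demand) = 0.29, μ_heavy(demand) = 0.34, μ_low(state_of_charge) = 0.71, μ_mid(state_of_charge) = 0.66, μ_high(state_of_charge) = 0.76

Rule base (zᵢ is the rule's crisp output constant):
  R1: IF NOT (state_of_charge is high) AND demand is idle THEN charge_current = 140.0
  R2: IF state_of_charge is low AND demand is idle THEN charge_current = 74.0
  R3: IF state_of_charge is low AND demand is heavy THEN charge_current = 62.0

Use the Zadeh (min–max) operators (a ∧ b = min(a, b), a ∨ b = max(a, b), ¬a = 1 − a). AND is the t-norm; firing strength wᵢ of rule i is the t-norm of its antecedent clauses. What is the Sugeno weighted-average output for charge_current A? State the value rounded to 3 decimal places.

R1 (z=140.0): ¬high=1−0.76=0.24, idle=0.10; AND[min(a, b)] → w = 0.10
R2 (z=74.0): low=0.71, idle=0.10; AND[min(a, b)] → w = 0.10
R3 (z=62.0): low=0.71, heavy=0.34; AND[min(a, b)] → w = 0.34
Weighted average = (0.10·140.0 + 0.10·74.0 + 0.34·62.0) / (0.10 + 0.10 + 0.34)
  = 42.4800 / 0.5400 = 78.667

78.667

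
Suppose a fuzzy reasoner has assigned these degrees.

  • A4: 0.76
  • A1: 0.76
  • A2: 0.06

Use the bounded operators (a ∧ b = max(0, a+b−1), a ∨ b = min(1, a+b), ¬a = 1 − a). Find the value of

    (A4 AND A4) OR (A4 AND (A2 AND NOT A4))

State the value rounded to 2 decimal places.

A4 AND A4 = max(0, a+b−1) on (0.76, 0.76) = 0.52
NOT A4 = 1 − 0.76 = 0.24
A2 AND NOT A4 = max(0, a+b−1) on (0.06, 0.24) = 0.00
A4 AND (A2 AND NOT A4) = max(0, a+b−1) on (0.76, 0.00) = 0.00
(A4 AND A4) OR (A4 AND (A2 AND NOT A4)) = min(1, a+b) on (0.52, 0.00) = 0.52

0.52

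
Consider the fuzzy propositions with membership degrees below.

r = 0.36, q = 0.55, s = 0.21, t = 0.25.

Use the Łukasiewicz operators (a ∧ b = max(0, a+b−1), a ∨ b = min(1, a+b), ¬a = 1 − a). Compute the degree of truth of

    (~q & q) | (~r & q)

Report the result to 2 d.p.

0.19

~q = 1 − 0.55 = 0.45
~q & q = max(0, a+b−1) on (0.45, 0.55) = 0.00
~r = 1 − 0.36 = 0.64
~r & q = max(0, a+b−1) on (0.64, 0.55) = 0.19
(~q & q) | (~r & q) = min(1, a+b) on (0.00, 0.19) = 0.19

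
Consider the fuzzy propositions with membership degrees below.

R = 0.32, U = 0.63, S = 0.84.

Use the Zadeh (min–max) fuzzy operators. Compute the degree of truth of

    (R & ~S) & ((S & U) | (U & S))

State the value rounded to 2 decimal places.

0.16

~S = 1 − 0.84 = 0.16
R & ~S = min(a, b) on (0.32, 0.16) = 0.16
S & U = min(a, b) on (0.84, 0.63) = 0.63
U & S = min(a, b) on (0.63, 0.84) = 0.63
(S & U) | (U & S) = max(a, b) on (0.63, 0.63) = 0.63
(R & ~S) & ((S & U) | (U & S)) = min(a, b) on (0.16, 0.63) = 0.16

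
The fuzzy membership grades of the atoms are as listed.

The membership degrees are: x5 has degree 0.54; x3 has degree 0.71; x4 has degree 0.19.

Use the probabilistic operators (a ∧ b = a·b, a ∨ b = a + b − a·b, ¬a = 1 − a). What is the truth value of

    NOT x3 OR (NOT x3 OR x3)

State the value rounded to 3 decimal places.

0.854

NOT x3 = 1 − 0.7100 = 0.2900
NOT x3 = 1 − 0.7100 = 0.2900
NOT x3 OR x3 = a + b − a·b on (0.2900, 0.7100) = 0.7941
NOT x3 OR (NOT x3 OR x3) = a + b − a·b on (0.2900, 0.7941) = 0.8538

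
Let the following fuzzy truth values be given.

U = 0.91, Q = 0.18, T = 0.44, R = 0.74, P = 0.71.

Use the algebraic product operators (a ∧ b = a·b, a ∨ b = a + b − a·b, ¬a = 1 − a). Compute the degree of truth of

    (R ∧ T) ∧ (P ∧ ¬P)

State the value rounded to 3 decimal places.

R ∧ T = a·b on (0.7400, 0.4400) = 0.3256
¬P = 1 − 0.7100 = 0.2900
P ∧ ¬P = a·b on (0.7100, 0.2900) = 0.2059
(R ∧ T) ∧ (P ∧ ¬P) = a·b on (0.3256, 0.2059) = 0.0670

0.067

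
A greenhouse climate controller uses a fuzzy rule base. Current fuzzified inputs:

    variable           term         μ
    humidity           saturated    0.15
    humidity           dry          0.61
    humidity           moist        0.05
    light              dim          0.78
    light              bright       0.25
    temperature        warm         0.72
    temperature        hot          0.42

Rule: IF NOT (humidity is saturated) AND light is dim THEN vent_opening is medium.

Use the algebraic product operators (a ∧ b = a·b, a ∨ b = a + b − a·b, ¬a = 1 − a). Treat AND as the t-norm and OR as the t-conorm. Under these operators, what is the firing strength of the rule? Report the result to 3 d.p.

firing strength: ¬saturated=1−0.15=0.85, dim=0.78; AND[a·b] → w = 0.6630

0.663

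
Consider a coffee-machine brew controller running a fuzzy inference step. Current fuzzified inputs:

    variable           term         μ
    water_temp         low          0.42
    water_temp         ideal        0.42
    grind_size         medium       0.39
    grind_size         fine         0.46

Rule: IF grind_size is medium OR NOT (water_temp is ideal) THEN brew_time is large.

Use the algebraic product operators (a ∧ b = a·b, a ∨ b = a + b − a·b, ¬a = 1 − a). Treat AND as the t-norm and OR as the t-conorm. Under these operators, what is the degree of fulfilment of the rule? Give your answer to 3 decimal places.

0.744

firing strength: medium=0.39, ¬ideal=1−0.42=0.58; OR[a + b − a·b] → w = 0.7438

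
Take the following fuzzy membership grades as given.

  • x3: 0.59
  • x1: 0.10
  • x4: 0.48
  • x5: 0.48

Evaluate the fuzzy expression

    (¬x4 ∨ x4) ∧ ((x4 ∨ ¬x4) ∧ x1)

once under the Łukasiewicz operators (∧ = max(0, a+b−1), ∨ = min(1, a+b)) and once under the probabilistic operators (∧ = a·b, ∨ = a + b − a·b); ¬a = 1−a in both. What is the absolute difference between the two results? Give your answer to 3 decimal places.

0.044

Under Łukasiewicz:
  ¬x4 = 1 − 0.48 = 0.52
  ¬x4 ∨ x4 = min(1, a+b) on (0.52, 0.48) = 1.00
  ¬x4 = 1 − 0.48 = 0.52
  x4 ∨ ¬x4 = min(1, a+b) on (0.48, 0.52) = 1.00
  (x4 ∨ ¬x4) ∧ x1 = max(0, a+b−1) on (1.00, 0.10) = 0.10
  (¬x4 ∨ x4) ∧ ((x4 ∨ ¬x4) ∧ x1) = max(0, a+b−1) on (1.00, 0.10) = 0.10
  → value = 0.1000
Under probabilistic:
  ¬x4 = 1 − 0.4800 = 0.5200
  ¬x4 ∨ x4 = a + b − a·b on (0.5200, 0.4800) = 0.7504
  ¬x4 = 1 − 0.4800 = 0.5200
  x4 ∨ ¬x4 = a + b − a·b on (0.4800, 0.5200) = 0.7504
  (x4 ∨ ¬x4) ∧ x1 = a·b on (0.7504, 0.1000) = 0.0750
  (¬x4 ∨ x4) ∧ ((x4 ∨ ¬x4) ∧ x1) = a·b on (0.7504, 0.0750) = 0.0563
  → value = 0.0563
|0.1000 − 0.0563| = 0.044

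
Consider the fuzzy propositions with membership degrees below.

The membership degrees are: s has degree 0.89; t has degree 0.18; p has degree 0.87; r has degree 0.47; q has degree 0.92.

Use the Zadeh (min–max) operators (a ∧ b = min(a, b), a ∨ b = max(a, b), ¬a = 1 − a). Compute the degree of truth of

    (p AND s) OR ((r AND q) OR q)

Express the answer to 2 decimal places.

0.92

p AND s = min(a, b) on (0.87, 0.89) = 0.87
r AND q = min(a, b) on (0.47, 0.92) = 0.47
(r AND q) OR q = max(a, b) on (0.47, 0.92) = 0.92
(p AND s) OR ((r AND q) OR q) = max(a, b) on (0.87, 0.92) = 0.92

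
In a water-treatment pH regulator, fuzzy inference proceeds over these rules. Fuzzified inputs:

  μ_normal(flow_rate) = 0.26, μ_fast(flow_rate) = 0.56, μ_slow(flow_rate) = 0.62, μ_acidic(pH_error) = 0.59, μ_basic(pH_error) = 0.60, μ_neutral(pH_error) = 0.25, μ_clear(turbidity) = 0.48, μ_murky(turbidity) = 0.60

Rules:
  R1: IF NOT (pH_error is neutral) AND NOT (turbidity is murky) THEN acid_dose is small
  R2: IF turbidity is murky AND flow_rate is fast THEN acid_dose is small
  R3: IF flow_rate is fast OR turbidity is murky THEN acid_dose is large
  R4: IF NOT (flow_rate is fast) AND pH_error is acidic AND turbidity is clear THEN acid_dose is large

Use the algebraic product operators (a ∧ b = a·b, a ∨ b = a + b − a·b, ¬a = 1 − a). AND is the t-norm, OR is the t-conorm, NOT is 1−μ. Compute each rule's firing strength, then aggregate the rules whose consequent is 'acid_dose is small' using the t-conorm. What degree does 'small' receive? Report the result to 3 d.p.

0.535

R1: ¬neutral=1−0.25=0.75, ¬murky=1−0.60=0.40; AND[a·b] → w = 0.3000
R2: murky=0.60, fast=0.56; AND[a·b] → w = 0.3360
R3: fast=0.56, murky=0.60; OR[a + b − a·b] → w = 0.8240
R4: ¬fast=1−0.56=0.44, acidic=0.59, clear=0.48; AND[a·b] → w = 0.1246
Rules with consequent 'small': {R1, R2} → strengths 0.3000, 0.3360
Aggregate via t-conorm [a + b − a·b]: 0.5352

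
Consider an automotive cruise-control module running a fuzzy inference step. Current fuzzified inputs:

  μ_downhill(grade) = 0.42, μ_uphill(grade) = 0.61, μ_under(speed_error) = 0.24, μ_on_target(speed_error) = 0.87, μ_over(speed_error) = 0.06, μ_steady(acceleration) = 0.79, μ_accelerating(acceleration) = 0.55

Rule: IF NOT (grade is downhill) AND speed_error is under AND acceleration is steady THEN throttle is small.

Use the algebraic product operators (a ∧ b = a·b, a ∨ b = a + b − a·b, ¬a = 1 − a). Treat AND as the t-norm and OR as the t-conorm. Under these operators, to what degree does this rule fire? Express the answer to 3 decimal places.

0.110

firing strength: ¬downhill=1−0.42=0.58, under=0.24, steady=0.79; AND[a·b] → w = 0.1100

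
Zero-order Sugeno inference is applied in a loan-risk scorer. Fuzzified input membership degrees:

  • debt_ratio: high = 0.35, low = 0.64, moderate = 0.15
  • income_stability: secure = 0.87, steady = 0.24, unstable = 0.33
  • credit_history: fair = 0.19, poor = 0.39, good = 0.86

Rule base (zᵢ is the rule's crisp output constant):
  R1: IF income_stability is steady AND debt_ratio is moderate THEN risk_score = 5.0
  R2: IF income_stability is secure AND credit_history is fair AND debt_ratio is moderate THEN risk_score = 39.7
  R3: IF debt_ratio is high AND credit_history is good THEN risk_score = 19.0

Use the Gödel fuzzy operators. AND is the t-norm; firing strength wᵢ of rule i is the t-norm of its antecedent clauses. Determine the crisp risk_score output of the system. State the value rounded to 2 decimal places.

R1 (z=5.0): steady=0.24, moderate=0.15; AND[min(a, b)] → w = 0.15
R2 (z=39.7): secure=0.87, fair=0.19, moderate=0.15; AND[min(a, b)] → w = 0.15
R3 (z=19.0): high=0.35, good=0.86; AND[min(a, b)] → w = 0.35
Weighted average = (0.15·5.0 + 0.15·39.7 + 0.35·19.0) / (0.15 + 0.15 + 0.35)
  = 13.3550 / 0.6500 = 20.55

20.55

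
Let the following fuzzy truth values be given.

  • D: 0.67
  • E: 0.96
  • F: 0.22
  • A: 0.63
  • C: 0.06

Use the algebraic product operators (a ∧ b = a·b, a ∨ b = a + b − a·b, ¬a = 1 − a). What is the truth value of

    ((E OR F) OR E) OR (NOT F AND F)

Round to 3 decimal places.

0.999

E OR F = a + b − a·b on (0.9600, 0.2200) = 0.9688
(E OR F) OR E = a + b − a·b on (0.9688, 0.9600) = 0.9988
NOT F = 1 − 0.2200 = 0.7800
NOT F AND F = a·b on (0.7800, 0.2200) = 0.1716
((E OR F) OR E) OR (NOT F AND F) = a + b − a·b on (0.9988, 0.1716) = 0.9990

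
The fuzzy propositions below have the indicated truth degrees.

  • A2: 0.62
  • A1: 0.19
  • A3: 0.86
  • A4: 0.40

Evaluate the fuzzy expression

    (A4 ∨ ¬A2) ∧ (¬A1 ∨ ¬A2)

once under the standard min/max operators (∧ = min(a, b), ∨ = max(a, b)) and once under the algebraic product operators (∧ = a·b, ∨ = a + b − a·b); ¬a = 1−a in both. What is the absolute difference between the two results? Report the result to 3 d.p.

0.154

Under standard min/max:
  ¬A2 = 1 − 0.62 = 0.38
  A4 ∨ ¬A2 = max(a, b) on (0.40, 0.38) = 0.40
  ¬A1 = 1 − 0.19 = 0.81
  ¬A2 = 1 − 0.62 = 0.38
  ¬A1 ∨ ¬A2 = max(a, b) on (0.81, 0.38) = 0.81
  (A4 ∨ ¬A2) ∧ (¬A1 ∨ ¬A2) = min(a, b) on (0.40, 0.81) = 0.40
  → value = 0.4000
Under algebraic product:
  ¬A2 = 1 − 0.6200 = 0.3800
  A4 ∨ ¬A2 = a + b − a·b on (0.4000, 0.3800) = 0.6280
  ¬A1 = 1 − 0.1900 = 0.8100
  ¬A2 = 1 − 0.6200 = 0.3800
  ¬A1 ∨ ¬A2 = a + b − a·b on (0.8100, 0.3800) = 0.8822
  (A4 ∨ ¬A2) ∧ (¬A1 ∨ ¬A2) = a·b on (0.6280, 0.8822) = 0.5540
  → value = 0.5540
|0.4000 − 0.5540| = 0.154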